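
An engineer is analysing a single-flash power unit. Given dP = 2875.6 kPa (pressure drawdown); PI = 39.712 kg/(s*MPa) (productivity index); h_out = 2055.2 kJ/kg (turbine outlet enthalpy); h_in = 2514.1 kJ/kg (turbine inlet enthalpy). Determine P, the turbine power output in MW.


Step 1: mdot = PI * dP / 1000 = 39.712 * 2875.6 / 1000 = 114.1958 kg/s
Step 2: P = mdot*(h_in - h_out)/1000 = 114.1958*(2514.1 - 2055.2)/1000 = 52.404 MW
P = 52.404 MW


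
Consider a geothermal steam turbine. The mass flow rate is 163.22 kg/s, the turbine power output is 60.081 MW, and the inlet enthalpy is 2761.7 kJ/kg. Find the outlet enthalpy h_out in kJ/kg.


h_out = h_in - P * 1000 / mdot
h_out = 2761.7 - 60.081 * 1000 / 163.22
h_out = 2393.6 kJ/kg


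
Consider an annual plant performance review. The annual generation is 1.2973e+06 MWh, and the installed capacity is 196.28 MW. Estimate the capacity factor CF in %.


CF = E_a / (cap * 8760) * 100
CF = 1.2973e+06 / (196.28 * 8760) * 100
CF = 75.450 %


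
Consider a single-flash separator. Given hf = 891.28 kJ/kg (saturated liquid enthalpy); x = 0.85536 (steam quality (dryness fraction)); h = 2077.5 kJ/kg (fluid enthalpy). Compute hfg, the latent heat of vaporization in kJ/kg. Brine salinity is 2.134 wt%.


hfg = (h - hf) / x
hfg = (2077.5 - 891.28) / 0.85536
hfg = 1386.8 kJ/kg


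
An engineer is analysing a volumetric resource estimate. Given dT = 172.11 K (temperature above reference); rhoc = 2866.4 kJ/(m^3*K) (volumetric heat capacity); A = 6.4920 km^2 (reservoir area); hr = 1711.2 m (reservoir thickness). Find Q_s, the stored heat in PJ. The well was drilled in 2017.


Step 1: Vr = A*1e6*hr = 6.492*1e6*1711.2 = 1.110911e+10 m^3
Step 2: Q_s = Vr*rhoc*dT/1e12 = 1.110911e+10*2866.4*172.11/1e12 = 5480.5 PJ
Q_s = 5480.5 PJ


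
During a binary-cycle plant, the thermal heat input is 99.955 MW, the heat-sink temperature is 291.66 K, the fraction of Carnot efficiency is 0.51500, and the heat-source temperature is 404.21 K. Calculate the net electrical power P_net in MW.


Step 1: eta = (1 - Tc/Th)*f = (1 - 291.66/404.21)*0.515 = 0.1433989
Step 2: P_net = eta * Q_in = 0.1433989 * 99.955 = 14.333 MW
P_net = 14.333 MW


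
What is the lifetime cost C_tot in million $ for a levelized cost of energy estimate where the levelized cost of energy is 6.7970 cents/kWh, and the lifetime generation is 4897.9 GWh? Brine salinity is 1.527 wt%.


C_tot = LCOE / 100 * E_tot
C_tot = 6.7970 / 100 * 4897.9
C_tot = 332.91 million $


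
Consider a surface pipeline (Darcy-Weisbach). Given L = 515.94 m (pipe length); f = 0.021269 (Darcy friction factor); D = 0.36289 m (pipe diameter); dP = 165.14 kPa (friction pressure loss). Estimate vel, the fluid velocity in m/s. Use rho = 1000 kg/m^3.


vel = sqrt(dP*1000*2*D / (f*L*rho))
vel = sqrt(165.14*1000*2*0.36289 / (0.021269*515.94*1000))
vel = 3.3049 m/s


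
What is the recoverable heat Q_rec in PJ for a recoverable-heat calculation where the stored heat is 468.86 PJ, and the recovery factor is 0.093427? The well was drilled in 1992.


Q_rec = Q_s * RF
Q_rec = 468.86 * 0.093427
Q_rec = 43.804 PJ


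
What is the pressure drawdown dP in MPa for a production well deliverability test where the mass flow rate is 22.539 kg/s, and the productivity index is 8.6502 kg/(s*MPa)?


dP = mdot * 1000 / PI
dP = 22.539 * 1000 / 8.6502
dP = 2605.604 kPa
Convert: 2605.604 kPa * 0.001 = 2.6056 MPa
dP = 2.6056 MPa


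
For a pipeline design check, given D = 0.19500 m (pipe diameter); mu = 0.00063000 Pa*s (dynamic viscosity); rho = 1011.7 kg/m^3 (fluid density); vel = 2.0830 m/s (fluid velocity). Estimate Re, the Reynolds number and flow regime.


Step 1: Re = rho*vel*D/mu = 1011.7*2.083*0.195/0.00063 = 6.5228e+05
Step 2: Re = 6.5228e+05 > 4000, so flow is turbulent.
Re = 6.5228e+05 (turbulent)


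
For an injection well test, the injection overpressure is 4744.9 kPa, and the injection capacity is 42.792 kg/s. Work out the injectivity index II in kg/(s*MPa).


II = mdot * 1000 / dP
II = 42.792 * 1000 / 4744.9
II = 9.0185 kg/(s*MPa)


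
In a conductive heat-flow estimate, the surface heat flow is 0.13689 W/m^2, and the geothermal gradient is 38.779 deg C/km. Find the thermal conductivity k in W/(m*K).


k = q * 1000 / grad
k = 0.13689 * 1000 / 38.779
k = 3.5300 W/(m*K)


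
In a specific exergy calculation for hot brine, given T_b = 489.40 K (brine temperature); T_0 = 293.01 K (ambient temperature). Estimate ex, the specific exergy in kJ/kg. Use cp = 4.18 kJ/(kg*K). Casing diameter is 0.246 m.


ex = cp * ((T_b - T_0) - T_0 * ln(T_b/T_0))
ex = 4.18 * ((489.40 - 293.01) - 293.01 * ln(489.40/293.01))
ex = 192.63 kJ/kg


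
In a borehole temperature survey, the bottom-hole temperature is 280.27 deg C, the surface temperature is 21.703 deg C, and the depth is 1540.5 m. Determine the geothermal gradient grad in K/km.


grad = (T_d - T_surf) / d * 1000
grad = (280.27 - 21.703) / 1540.5 * 1000
grad = 167.8462 deg C/km
Convert: 167.8462 deg C/km * 1.0 = 167.85 K/km
grad = 167.85 K/km


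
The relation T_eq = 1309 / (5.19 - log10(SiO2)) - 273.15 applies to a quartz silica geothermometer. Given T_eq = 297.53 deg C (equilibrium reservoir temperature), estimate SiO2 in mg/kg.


SiO2 = 10^(5.19 - 1309/(T_eq + 273.15))
SiO2 = 10^(5.19 - 1309/(297.53 + 273.15))
SiO2 = 787.49 mg/kg


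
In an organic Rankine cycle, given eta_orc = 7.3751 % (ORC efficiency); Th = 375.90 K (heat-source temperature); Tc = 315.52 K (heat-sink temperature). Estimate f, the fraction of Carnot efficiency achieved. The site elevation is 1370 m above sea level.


f = (eta_orc/100) / (1 - Tc/Th)
f = (7.3751/100) / (1 - 315.52/375.90)
f = 0.45914


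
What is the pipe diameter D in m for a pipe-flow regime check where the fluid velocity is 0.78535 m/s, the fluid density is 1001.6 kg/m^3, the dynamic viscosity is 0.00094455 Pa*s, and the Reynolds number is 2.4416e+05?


D = Re * mu / (rho * vel)
D = 2.4416e+05 * 0.00094455 / (1001.6 * 0.78535)
D = 0.29319 m


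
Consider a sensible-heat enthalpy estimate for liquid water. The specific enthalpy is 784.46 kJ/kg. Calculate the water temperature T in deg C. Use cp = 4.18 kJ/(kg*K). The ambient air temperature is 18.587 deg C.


T = h / cp
T = 784.46 / 4.18
T = 187.67 deg C


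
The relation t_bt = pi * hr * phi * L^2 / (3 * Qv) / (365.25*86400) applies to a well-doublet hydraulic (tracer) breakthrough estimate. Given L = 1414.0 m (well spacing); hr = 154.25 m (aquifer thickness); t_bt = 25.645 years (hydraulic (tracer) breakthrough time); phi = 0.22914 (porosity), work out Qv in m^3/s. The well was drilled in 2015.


Qv = pi*hr*phi*L^2 / (3*t_bt*365.25*86400)
Qv = pi*154.25*0.22914*1414.0^2 / (3*25.645*365.25*86400)
Qv = 0.091442 m^3/s


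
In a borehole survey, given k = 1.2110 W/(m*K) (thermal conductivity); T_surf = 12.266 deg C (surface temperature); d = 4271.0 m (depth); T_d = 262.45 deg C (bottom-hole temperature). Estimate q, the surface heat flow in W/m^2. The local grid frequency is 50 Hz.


Step 1: grad = (T_d - T_surf)/d * 1000 = (262.45 - 12.266)/4271.0 * 1000 = 58.57738 deg C/km
Step 2: q = k * grad / 1000 = 1.211 * 58.57738 / 1000 = 0.070937 W/m^2
q = 0.070937 W/m^2


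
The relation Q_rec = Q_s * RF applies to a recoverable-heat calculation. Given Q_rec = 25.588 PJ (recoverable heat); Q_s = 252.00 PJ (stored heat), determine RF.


RF = Q_rec / Q_s
RF = 25.588 / 252.00
RF = 0.10154


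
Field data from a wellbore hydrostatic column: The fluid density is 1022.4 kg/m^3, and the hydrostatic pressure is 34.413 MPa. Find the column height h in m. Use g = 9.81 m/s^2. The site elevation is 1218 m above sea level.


h = P * 1e6 / (g * rho)
h = 34.413 * 1e6 / (9.81 * 1022.4)
h = 3431.1 m


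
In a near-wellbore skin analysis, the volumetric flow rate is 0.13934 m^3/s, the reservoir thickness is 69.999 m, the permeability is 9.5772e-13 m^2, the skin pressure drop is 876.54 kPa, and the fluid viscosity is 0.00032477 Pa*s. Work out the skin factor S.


S = dP_s * 1000 * 2*pi*k*hr / (q*mu)
S = 876.54 * 1000 * 2*pi*9.5772e-13*69.999 / (0.13934*0.00032477)
S = 8.1589


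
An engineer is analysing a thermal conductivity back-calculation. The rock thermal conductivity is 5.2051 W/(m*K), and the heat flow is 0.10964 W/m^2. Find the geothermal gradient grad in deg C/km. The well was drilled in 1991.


grad = q / k * 1000
grad = 0.10964 / 5.2051 * 1000
grad = 21.064 deg C/km


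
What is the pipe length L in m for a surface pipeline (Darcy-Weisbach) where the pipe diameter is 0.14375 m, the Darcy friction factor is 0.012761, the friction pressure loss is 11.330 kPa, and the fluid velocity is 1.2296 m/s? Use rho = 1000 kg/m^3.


L = dP*1000*D / (f*rho*vel^2/2)
L = 11.330*1000*0.14375 / (0.012761*1000*1.2296^2/2)
L = 168.83 m


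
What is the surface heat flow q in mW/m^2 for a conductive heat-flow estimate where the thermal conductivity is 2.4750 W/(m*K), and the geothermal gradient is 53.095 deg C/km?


q = k * grad / 1000
q = 2.4750 * 53.095 / 1000
q = 0.1314101 W/m^2
Convert: 0.1314101 W/m^2 * 1000.0 = 131.41 mW/m^2
q = 131.41 mW/m^2


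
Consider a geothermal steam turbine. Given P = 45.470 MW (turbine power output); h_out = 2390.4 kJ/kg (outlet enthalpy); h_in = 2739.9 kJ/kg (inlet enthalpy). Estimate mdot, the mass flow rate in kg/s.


mdot = P * 1000 / (h_in - h_out)
mdot = 45.470 * 1000 / (2739.9 - 2390.4)
mdot = 130.10 kg/s


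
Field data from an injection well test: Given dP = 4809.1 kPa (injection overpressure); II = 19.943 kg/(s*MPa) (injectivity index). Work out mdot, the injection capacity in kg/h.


mdot = II * dP / 1000
mdot = 19.943 * 4809.1 / 1000
mdot = 95.90788 kg/s
Convert: 95.90788 kg/s * 3600.0 = 3.4527e+05 kg/h
mdot = 3.4527e+05 kg/h


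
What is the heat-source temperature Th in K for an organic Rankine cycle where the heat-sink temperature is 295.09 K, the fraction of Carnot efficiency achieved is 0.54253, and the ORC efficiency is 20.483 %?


Th = Tc / (1 - (eta_orc/100)/f)
Th = 295.09 / (1 - (20.483/100)/0.54253)
Th = 474.08 K


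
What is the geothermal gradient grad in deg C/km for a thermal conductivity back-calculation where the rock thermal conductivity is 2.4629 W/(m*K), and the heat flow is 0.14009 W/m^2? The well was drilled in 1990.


grad = q / k * 1000
grad = 0.14009 / 2.4629 * 1000
grad = 56.880 deg C/km


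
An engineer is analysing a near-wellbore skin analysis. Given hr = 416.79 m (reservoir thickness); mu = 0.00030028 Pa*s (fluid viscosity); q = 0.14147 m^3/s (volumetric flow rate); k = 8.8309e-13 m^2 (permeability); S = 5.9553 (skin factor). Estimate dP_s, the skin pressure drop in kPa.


dP_s = S * q * mu / (2*pi*k*hr) / 1000
dP_s = 5.9553 * 0.14147 * 0.00030028 / (2*pi*8.8309e-13*416.79) / 1000
dP_s = 109.39 kPa


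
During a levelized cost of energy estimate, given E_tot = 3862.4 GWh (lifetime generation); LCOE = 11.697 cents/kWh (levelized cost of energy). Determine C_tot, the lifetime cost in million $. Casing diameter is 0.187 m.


C_tot = LCOE / 100 * E_tot
C_tot = 11.697 / 100 * 3862.4
C_tot = 451.78 million $


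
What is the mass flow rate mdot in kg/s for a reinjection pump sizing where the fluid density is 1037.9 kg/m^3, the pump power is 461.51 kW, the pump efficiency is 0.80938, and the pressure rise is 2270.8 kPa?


mdot = P_pump * rho * eta / dP
mdot = 461.51 * 1037.9 * 0.80938 / 2270.8
mdot = 170.73 kg/s


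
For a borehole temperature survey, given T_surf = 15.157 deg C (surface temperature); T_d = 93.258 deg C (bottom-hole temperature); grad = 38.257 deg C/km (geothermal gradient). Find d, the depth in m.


d = (T_d - T_surf) / grad * 1000
d = (93.258 - 15.157) / 38.257 * 1000
d = 2041.5 m


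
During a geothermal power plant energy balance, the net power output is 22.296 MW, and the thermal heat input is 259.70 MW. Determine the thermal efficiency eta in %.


eta = W_net / Q_in * 100
eta = 22.296 / 259.70 * 100
eta = 8.5853 %


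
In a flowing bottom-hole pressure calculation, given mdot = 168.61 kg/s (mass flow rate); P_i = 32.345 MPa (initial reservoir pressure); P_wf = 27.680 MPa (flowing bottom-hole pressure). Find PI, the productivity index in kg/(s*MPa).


PI = mdot / (P_i - P_wf)
PI = 168.61 / (32.345 - 27.680)
PI = 36.144 kg/(s*MPa)


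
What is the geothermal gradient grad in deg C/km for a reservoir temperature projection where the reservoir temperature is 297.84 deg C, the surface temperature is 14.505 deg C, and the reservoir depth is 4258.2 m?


grad = (T_res - T_surf) / d * 1000
grad = (297.84 - 14.505) / 4258.2 * 1000
grad = 66.539 deg C/km


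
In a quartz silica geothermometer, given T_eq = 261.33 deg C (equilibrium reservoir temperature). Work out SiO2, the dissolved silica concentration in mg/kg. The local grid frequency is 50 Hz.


SiO2 = 10^(5.19 - 1309/(T_eq + 273.15))
SiO2 = 10^(5.19 - 1309/(261.33 + 273.15))
SiO2 = 550.67 mg/kg


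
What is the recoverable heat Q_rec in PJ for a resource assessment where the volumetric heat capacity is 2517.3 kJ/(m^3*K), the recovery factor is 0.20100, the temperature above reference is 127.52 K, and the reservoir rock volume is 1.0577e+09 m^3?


Step 1: Q_s = Vr*rhoc*dT/1e12 = 1.0577e+09*2517.3*127.52/1e12 = 339.5281 PJ
Step 2: Q_rec = Q_s * RF = 339.5281 * 0.201 = 68.245 PJ
Q_rec = 68.245 PJ


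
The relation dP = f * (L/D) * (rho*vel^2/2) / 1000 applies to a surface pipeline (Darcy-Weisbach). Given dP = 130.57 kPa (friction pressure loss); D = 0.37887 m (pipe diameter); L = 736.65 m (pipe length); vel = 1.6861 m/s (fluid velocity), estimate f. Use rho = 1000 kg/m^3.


f = dP*1000 / ((L/D)*(rho*vel^2/2))
f = 130.57*1000 / ((736.65/0.37887)*(1000*1.6861^2/2))
f = 0.047243


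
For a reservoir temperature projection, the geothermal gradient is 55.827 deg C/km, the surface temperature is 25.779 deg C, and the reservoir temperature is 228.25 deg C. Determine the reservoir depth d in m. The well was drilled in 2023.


d = (T_res - T_surf) / grad * 1000
d = (228.25 - 25.779) / 55.827 * 1000
d = 3626.8 m


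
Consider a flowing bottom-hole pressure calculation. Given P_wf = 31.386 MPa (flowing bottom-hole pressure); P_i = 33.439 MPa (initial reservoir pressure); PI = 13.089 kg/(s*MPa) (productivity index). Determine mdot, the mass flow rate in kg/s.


mdot = (P_i - P_wf) * PI
mdot = (33.439 - 31.386) * 13.089
mdot = 26.872 kg/s


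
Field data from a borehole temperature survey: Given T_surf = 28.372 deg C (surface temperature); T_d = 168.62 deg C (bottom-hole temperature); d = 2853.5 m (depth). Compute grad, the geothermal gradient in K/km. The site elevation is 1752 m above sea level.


grad = (T_d - T_surf) / d * 1000
grad = (168.62 - 28.372) / 2853.5 * 1000
grad = 49.14947 deg C/km
Convert: 49.14947 deg C/km * 1.0 = 49.149 K/km
grad = 49.149 K/km


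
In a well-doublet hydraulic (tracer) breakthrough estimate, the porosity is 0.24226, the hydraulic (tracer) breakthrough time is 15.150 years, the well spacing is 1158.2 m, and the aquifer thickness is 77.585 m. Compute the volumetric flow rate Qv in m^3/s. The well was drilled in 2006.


Qv = pi*hr*phi*L^2 / (3*t_bt*365.25*86400)
Qv = pi*77.585*0.24226*1158.2^2 / (3*15.150*365.25*86400)
Qv = 0.055225 m^3/s


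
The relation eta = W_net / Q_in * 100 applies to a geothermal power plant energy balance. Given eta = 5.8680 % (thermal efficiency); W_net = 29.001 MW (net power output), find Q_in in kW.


Q_in = W_net / (eta / 100)
Q_in = 29.001 / (5.8680 / 100)
Q_in = 494.2229 MW
Convert: 494.2229 MW * 1000.0 = 4.9422e+05 kW
Q_in = 4.9422e+05 kW


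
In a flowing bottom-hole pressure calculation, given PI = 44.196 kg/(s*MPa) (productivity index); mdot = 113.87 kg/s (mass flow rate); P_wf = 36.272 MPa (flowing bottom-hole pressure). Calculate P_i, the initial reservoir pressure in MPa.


P_i = P_wf + mdot / PI
P_i = 36.272 + 113.87 / 44.196
P_i = 38.848 MPa


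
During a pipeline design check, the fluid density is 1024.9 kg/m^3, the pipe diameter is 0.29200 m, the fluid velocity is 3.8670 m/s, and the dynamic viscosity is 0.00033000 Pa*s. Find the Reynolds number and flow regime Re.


Step 1: Re = rho*vel*D/mu = 1024.9*3.867*0.292/0.00033 = 3.5069e+06
Step 2: Re = 3.5069e+06 > 4000, so flow is turbulent.
Re = 3.5069e+06 (turbulent)


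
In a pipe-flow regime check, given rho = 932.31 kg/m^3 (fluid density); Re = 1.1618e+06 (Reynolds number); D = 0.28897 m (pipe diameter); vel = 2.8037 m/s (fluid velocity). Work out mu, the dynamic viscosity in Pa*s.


mu = rho * vel * D / Re
mu = 932.31 * 2.8037 * 0.28897 / 1.1618e+06
mu = 0.00065015 Pa*s


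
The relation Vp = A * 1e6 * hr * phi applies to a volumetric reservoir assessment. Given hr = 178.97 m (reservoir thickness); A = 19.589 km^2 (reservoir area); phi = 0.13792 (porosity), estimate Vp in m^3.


Vp = A * 1e6 * hr * phi
Vp = 19.589 * 1e6 * 178.97 * 0.13792
Vp = 4.8353e+08 m^3


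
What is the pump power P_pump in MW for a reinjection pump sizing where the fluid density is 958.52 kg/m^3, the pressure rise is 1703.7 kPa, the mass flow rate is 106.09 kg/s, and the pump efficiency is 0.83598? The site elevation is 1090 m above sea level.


P_pump = mdot * dP / (rho * eta)
P_pump = 106.09 * 1703.7 / (958.52 * 0.83598)
P_pump = 225.5644 kW
Convert: 225.5644 kW * 0.001 = 0.22556 MW
P_pump = 0.22556 MW


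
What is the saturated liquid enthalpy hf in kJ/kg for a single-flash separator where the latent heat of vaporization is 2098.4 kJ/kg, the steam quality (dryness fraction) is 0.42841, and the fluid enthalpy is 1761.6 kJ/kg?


hf = h - x * hfg
hf = 1761.6 - 0.42841 * 2098.4
hf = 862.62 kJ/kg


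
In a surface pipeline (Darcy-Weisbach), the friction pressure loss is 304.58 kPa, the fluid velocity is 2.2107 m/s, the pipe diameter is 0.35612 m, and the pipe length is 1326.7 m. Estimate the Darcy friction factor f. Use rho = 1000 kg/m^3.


f = dP*1000 / ((L/D)*(rho*vel^2/2))
f = 304.58*1000 / ((1326.7/0.35612)*(1000*2.2107^2/2))
f = 0.033458


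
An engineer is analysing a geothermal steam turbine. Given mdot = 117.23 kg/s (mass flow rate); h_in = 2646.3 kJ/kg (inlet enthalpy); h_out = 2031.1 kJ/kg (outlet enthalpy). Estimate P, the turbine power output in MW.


P = mdot * (h_in - h_out) / 1000
P = 117.23 * (2646.3 - 2031.1) / 1000
P = 72.120 MW


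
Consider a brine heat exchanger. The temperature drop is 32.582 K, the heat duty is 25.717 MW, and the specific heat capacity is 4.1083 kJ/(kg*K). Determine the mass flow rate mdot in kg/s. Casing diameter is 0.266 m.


mdot = Q * 1000 / (cp * dT)
mdot = 25.717 * 1000 / (4.1083 * 32.582)
mdot = 192.12 kg/s


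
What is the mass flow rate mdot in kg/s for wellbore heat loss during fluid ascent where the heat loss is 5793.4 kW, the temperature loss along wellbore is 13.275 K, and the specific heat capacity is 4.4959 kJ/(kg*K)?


mdot = Q_loss / (cp * dT)
mdot = 5793.4 / (4.4959 * 13.275)
mdot = 97.069 kg/s


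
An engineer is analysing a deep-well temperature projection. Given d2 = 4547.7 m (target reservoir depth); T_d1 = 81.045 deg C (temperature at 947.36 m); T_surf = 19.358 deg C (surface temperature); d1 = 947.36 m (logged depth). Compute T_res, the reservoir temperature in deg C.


Step 1: grad = (T_d1 - T_surf)/d1 * 1000 = (81.045 - 19.358)/947.36 * 1000 = 65.11463 deg C/km
Step 2: T_res = T_surf + grad*d2/1000 = 19.358 + 65.11463*4547.7/1000 = 315.48 deg C
T_res = 315.48 deg C


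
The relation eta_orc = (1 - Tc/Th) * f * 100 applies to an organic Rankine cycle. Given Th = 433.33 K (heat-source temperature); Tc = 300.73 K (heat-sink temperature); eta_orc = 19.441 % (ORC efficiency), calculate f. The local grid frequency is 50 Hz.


f = (eta_orc/100) / (1 - Tc/Th)
f = (19.441/100) / (1 - 300.73/433.33)
f = 0.63532


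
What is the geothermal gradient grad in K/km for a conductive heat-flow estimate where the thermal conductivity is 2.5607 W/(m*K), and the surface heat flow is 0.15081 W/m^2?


grad = q * 1000 / k
grad = 0.15081 * 1000 / 2.5607
grad = 58.89405 deg C/km
Convert: 58.89405 deg C/km * 1.0 = 58.894 K/km
grad = 58.894 K/km


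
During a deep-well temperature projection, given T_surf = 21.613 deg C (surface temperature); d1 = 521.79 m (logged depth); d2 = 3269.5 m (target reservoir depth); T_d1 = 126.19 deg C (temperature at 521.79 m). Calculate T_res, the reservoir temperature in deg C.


Step 1: grad = (T_d1 - T_surf)/d1 * 1000 = (126.19 - 21.613)/521.79 * 1000 = 200.4197 deg C/km
Step 2: T_res = T_surf + grad*d2/1000 = 21.613 + 200.4197*3269.5/1000 = 676.89 deg C
T_res = 676.89 deg C


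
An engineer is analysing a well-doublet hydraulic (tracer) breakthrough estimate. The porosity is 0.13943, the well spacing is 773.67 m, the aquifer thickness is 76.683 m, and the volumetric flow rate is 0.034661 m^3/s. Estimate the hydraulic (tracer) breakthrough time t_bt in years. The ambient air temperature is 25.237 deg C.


t_bt = pi * hr * phi * L^2 / (3 * Qv) / (365.25*86400)
t_bt = pi * 76.683 * 0.13943 * 773.67^2 / (3 * 0.034661) / (365.25*86400)
t_bt = 6.1270 years


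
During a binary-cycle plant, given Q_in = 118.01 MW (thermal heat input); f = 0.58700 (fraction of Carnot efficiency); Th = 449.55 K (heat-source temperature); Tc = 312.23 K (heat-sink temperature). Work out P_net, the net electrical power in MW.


Step 1: eta = (1 - Tc/Th)*f = (1 - 312.23/449.55)*0.587 = 0.1793056
Step 2: P_net = eta * Q_in = 0.1793056 * 118.01 = 21.160 MW
P_net = 21.160 MW


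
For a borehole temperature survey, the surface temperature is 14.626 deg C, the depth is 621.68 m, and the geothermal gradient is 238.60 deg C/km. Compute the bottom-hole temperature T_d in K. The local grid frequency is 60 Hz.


T_d = T_surf + grad * d / 1000
T_d = 14.626 + 238.60 * 621.68 / 1000
T_d = 162.9588 deg C
Convert to K: 162.9588 + 273.15 = 436.11 K
T_d = 436.11 K


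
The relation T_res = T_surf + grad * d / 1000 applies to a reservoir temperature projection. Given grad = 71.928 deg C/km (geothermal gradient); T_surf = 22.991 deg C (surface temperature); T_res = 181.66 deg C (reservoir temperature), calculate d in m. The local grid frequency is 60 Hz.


d = (T_res - T_surf) / grad * 1000
d = (181.66 - 22.991) / 71.928 * 1000
d = 2205.9 m


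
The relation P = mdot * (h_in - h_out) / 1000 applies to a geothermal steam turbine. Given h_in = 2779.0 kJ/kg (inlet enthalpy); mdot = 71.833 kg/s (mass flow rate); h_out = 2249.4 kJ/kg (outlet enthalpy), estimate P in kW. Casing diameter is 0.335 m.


P = mdot * (h_in - h_out) / 1000
P = 71.833 * (2779.0 - 2249.4) / 1000
P = 38.04276 MW
Convert: 38.04276 MW * 1000.0 = 38043 kW
P = 38043 kW


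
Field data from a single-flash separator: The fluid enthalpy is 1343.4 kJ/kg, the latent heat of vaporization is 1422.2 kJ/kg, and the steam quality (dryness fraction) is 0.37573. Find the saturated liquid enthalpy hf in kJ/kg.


hf = h - x * hfg
hf = 1343.4 - 0.37573 * 1422.2
hf = 809.04 kJ/kg


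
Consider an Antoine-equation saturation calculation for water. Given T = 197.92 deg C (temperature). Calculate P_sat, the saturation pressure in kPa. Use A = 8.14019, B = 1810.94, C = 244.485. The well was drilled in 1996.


P_sat = 10^(A - B/(C + T)) / 760 * 0.101325
P_sat = 10^(8.14019 - 1810.94/(244.485 + 197.92)) / 760 * 0.101325
P_sat = 1.484891 MPa
Convert: 1.484891 MPa * 1000.0 = 1484.9 kPa
P_sat = 1484.9 kPa


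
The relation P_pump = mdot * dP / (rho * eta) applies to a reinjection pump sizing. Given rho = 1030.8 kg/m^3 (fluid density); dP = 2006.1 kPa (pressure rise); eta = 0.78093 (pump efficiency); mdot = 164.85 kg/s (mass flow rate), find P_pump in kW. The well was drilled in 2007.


P_pump = mdot * dP / (rho * eta)
P_pump = 164.85 * 2006.1 / (1030.8 * 0.78093)
P_pump = 410.82 kW


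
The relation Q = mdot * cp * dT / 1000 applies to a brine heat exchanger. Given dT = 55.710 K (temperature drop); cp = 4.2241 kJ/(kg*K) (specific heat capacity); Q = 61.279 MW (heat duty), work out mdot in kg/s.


mdot = Q * 1000 / (cp * dT)
mdot = 61.279 * 1000 / (4.2241 * 55.710)
mdot = 260.40 kg/s


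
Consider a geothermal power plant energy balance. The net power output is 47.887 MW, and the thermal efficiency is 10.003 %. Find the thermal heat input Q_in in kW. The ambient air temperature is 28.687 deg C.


Q_in = W_net / (eta / 100)
Q_in = 47.887 / (10.003 / 100)
Q_in = 478.7264 MW
Convert: 478.7264 MW * 1000.0 = 4.7873e+05 kW
Q_in = 4.7873e+05 kW


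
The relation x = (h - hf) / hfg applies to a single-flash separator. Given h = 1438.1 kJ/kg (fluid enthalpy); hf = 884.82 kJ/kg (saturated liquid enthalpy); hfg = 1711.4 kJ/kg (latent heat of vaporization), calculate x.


x = (h - hf) / hfg
x = (1438.1 - 884.82) / 1711.4
x = 0.32329


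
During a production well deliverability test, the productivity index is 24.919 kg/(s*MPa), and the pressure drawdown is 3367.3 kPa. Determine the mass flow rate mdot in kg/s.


mdot = PI * dP / 1000
mdot = 24.919 * 3367.3 / 1000
mdot = 83.910 kg/s


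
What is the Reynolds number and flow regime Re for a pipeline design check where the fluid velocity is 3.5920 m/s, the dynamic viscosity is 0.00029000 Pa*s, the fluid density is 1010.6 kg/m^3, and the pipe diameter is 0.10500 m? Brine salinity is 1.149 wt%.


Step 1: Re = rho*vel*D/mu = 1010.6*3.592*0.105/0.00029 = 1.3143e+06
Step 2: Re = 1.3143e+06 > 4000, so flow is turbulent.
Re = 1.3143e+06 (turbulent)


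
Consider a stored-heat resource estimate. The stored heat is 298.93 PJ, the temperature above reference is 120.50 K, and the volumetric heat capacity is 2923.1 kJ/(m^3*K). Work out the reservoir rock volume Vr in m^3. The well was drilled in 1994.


Vr = Q_s * 1e12 / (rhoc * dT)
Vr = 298.93 * 1e12 / (2923.1 * 120.50)
Vr = 8.4867e+08 m^3


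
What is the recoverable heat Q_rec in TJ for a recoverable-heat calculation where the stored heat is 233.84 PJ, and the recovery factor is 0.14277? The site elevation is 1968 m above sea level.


Q_rec = Q_s * RF
Q_rec = 233.84 * 0.14277
Q_rec = 33.38534 PJ
Convert: 33.38534 PJ * 1000.0 = 33385 TJ
Q_rec = 33385 TJ


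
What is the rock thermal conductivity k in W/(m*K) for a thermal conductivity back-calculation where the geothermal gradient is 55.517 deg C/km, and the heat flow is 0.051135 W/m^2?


k = q / (grad / 1000)
k = 0.051135 / (55.517 / 1000)
k = 0.92107 W/(m*K)


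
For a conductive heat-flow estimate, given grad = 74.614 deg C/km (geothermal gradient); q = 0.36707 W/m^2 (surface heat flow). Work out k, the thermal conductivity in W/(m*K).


k = q * 1000 / grad
k = 0.36707 * 1000 / 74.614
k = 4.9196 W/(m*K)


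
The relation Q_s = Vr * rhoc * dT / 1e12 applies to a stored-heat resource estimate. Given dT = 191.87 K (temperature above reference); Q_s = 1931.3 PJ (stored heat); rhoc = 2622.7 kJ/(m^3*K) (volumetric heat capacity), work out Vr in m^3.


Vr = Q_s * 1e12 / (rhoc * dT)
Vr = 1931.3 * 1e12 / (2622.7 * 191.87)
Vr = 3.8379e+09 m^3


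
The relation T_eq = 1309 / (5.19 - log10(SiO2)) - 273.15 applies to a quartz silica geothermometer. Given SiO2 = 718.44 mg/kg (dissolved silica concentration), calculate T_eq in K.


T_eq = 1309 / (5.19 - log10(SiO2)) - 273.15
T_eq = 1309 / (5.19 - log10(718.44)) - 273.15
T_eq = 287.7836 deg C
Convert to K: 287.7836 + 273.15 = 560.93 K
T_eq = 560.93 K


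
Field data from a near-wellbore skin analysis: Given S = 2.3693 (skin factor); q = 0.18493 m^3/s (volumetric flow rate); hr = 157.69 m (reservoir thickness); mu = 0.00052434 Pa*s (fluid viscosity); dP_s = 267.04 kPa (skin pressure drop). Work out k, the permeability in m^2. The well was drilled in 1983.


k = S*q*mu / (2*pi*dP_s*1000*hr)
k = 2.3693*0.18493*0.00052434 / (2*pi*267.04*1000*157.69)
k = 8.6832e-13 m^2


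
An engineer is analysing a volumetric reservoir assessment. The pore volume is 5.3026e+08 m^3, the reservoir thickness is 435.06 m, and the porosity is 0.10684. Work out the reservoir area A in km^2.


A = Vp / (1e6 * hr * phi)
A = 5.3026e+08 / (1e6 * 435.06 * 0.10684)
A = 11.408 km^2


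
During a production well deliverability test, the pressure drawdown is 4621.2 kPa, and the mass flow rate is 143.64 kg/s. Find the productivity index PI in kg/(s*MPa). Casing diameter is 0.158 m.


PI = mdot * 1000 / dP
PI = 143.64 * 1000 / 4621.2
PI = 31.083 kg/(s*MPa)


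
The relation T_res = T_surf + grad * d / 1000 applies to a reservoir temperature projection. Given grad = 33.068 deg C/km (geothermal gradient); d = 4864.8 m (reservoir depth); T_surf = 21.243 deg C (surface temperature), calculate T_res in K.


T_res = T_surf + grad * d / 1000
T_res = 21.243 + 33.068 * 4864.8 / 1000
T_res = 182.1122 deg C
Convert to K: 182.1122 + 273.15 = 455.26 K
T_res = 455.26 K


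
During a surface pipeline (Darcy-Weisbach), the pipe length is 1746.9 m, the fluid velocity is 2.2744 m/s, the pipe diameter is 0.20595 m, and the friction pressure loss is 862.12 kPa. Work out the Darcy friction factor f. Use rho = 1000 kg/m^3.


f = dP*1000 / ((L/D)*(rho*vel^2/2))
f = 862.12*1000 / ((1746.9/0.20595)*(1000*2.2744^2/2))
f = 0.039297


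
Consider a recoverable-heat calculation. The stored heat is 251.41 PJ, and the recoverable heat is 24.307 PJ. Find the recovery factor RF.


RF = Q_rec / Q_s
RF = 24.307 / 251.41
RF = 0.096683


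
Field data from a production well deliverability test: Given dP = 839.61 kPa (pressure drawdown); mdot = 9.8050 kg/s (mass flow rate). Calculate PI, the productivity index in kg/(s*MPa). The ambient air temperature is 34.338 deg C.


PI = mdot * 1000 / dP
PI = 9.8050 * 1000 / 839.61
PI = 11.678 kg/(s*MPa)


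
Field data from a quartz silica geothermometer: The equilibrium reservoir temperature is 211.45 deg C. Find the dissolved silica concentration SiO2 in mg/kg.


SiO2 = 10^(5.19 - 1309/(T_eq + 273.15))
SiO2 = 10^(5.19 - 1309/(211.45 + 273.15))
SiO2 = 308.18 mg/kg


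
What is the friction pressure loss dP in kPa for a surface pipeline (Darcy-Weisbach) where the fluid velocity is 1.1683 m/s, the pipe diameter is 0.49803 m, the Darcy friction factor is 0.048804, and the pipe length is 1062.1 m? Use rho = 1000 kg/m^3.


dP = f * (L/D) * (rho*vel^2/2) / 1000
dP = 0.048804 * (1062.1/0.49803) * (1000*1.1683^2/2) / 1000
dP = 71.030 kPa


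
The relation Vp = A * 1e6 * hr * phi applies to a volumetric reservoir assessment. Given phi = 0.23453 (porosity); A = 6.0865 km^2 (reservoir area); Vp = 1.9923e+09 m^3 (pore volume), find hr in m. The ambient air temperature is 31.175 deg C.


hr = Vp / (A * 1e6 * phi)
hr = 1.9923e+09 / (6.0865 * 1e6 * 0.23453)
hr = 1395.7 m


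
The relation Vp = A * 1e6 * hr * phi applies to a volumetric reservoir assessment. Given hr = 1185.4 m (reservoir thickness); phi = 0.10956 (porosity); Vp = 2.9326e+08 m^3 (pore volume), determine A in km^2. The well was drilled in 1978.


A = Vp / (1e6 * hr * phi)
A = 2.9326e+08 / (1e6 * 1185.4 * 0.10956)
A = 2.2581 km^2


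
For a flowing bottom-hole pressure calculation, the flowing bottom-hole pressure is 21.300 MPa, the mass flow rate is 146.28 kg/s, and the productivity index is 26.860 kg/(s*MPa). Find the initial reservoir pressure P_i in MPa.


P_i = P_wf + mdot / PI
P_i = 21.300 + 146.28 / 26.860
P_i = 26.746 MPa


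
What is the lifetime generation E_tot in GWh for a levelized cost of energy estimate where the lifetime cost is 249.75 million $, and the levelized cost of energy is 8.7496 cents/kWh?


E_tot = C_tot / LCOE * 100
E_tot = 249.75 / 8.7496 * 100
E_tot = 2854.4 GWh


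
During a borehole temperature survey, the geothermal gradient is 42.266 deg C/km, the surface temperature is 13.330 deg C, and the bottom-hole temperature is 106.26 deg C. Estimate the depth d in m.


d = (T_d - T_surf) / grad * 1000
d = (106.26 - 13.330) / 42.266 * 1000
d = 2198.7 m


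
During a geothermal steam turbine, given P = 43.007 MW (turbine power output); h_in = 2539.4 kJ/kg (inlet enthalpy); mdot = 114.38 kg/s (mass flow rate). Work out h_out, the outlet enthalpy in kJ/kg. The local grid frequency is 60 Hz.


h_out = h_in - P * 1000 / mdot
h_out = 2539.4 - 43.007 * 1000 / 114.38
h_out = 2163.4 kJ/kg


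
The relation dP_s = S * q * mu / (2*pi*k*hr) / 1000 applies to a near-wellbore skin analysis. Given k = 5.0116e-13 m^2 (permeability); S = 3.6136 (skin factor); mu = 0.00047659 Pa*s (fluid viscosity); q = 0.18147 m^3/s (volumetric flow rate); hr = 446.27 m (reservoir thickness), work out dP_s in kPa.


dP_s = S * q * mu / (2*pi*k*hr) / 1000
dP_s = 3.6136 * 0.18147 * 0.00047659 / (2*pi*5.0116e-13*446.27) / 1000
dP_s = 222.40 kPa


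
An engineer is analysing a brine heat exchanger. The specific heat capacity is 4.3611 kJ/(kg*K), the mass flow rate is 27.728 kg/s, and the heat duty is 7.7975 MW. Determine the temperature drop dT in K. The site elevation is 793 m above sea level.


dT = Q * 1000 / (mdot * cp)
dT = 7.7975 * 1000 / (27.728 * 4.3611)
dT = 64.482 K


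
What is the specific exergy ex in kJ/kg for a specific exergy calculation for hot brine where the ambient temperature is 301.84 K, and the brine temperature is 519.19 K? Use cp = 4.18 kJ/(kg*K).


ex = cp * ((T_b - T_0) - T_0 * ln(T_b/T_0))
ex = 4.18 * ((519.19 - 301.84) - 301.84 * ln(519.19/301.84))
ex = 224.22 kJ/kg


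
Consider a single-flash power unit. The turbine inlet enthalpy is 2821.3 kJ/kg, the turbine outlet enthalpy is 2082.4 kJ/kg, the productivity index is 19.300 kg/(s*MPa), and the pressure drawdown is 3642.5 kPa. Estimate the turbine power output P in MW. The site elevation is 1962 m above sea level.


Step 1: mdot = PI * dP / 1000 = 19.3 * 3642.5 / 1000 = 70.30025 kg/s
Step 2: P = mdot*(h_in - h_out)/1000 = 70.30025*(2821.3 - 2082.4)/1000 = 51.945 MW
P = 51.945 MW


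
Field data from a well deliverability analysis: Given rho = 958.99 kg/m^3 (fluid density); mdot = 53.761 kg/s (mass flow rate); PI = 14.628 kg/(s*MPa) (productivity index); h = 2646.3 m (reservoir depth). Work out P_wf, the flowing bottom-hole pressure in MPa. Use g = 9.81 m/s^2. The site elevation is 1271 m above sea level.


Step 1: P_i = rho*g*h/1e6 = 958.99*9.81*2646.3/1e6 = 24.89558 MPa
Step 2: P_wf = P_i - mdot/PI = 24.89558 - 53.761/14.628 = 21.220 MPa
P_wf = 21.220 MPa


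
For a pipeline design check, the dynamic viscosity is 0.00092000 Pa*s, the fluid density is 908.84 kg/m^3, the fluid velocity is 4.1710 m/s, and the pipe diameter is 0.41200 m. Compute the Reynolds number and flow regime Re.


Step 1: Re = rho*vel*D/mu = 908.84*4.171*0.412/0.00092 = 1.6976e+06
Step 2: Re = 1.6976e+06 > 4000, so flow is turbulent.
Re = 1.6976e+06 (turbulent)


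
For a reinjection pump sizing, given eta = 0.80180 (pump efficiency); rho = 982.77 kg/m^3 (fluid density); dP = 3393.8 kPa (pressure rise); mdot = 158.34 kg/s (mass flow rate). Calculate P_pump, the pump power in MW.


P_pump = mdot * dP / (rho * eta)
P_pump = 158.34 * 3393.8 / (982.77 * 0.80180)
P_pump = 681.9601 kW
Convert: 681.9601 kW * 0.001 = 0.68196 MW
P_pump = 0.68196 MW


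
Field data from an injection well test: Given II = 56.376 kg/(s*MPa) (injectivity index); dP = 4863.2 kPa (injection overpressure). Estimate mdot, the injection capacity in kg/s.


mdot = II * dP / 1000
mdot = 56.376 * 4863.2 / 1000
mdot = 274.17 kg/s


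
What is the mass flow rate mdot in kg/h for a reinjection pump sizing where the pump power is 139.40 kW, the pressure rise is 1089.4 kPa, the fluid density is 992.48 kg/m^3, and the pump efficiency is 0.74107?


mdot = P_pump * rho * eta / dP
mdot = 139.40 * 992.48 * 0.74107 / 1089.4
mdot = 94.11447 kg/s
Convert: 94.11447 kg/s * 3600.0 = 3.3881e+05 kg/h
mdot = 3.3881e+05 kg/h


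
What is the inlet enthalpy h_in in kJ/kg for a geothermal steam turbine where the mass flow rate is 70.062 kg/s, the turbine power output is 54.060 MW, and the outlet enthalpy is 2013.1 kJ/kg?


h_in = h_out + P * 1000 / mdot
h_in = 2013.1 + 54.060 * 1000 / 70.062
h_in = 2784.7 kJ/kg


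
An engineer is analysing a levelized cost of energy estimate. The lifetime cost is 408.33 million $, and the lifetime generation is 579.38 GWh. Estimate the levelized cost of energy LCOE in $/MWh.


LCOE = C_tot / E_tot * 100
LCOE = 408.33 / 579.38 * 100
LCOE = 70.47706 cents/kWh
Convert: 70.47706 cents/kWh * 10.0 = 704.77 $/MWh
LCOE = 704.77 $/MWh


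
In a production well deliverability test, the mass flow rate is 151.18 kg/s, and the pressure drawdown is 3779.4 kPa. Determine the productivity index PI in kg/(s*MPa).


PI = mdot * 1000 / dP
PI = 151.18 * 1000 / 3779.4
PI = 40.001 kg/(s*MPa)


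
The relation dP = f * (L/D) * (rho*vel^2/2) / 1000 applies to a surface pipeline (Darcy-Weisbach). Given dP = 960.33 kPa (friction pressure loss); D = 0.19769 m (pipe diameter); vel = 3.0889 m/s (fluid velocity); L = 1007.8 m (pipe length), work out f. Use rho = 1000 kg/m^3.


f = dP*1000 / ((L/D)*(rho*vel^2/2))
f = 960.33*1000 / ((1007.8/0.19769)*(1000*3.0889^2/2))
f = 0.039487


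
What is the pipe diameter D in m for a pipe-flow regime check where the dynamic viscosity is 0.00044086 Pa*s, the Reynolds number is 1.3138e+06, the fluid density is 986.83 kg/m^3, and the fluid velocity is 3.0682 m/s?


D = Re * mu / (rho * vel)
D = 1.3138e+06 * 0.00044086 / (986.83 * 3.0682)
D = 0.19130 m


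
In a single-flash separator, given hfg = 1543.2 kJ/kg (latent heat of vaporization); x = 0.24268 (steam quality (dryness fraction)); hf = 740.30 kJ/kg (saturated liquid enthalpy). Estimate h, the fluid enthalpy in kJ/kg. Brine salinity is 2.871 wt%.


h = hf + x * hfg
h = 740.30 + 0.24268 * 1543.2
h = 1114.8 kJ/kg


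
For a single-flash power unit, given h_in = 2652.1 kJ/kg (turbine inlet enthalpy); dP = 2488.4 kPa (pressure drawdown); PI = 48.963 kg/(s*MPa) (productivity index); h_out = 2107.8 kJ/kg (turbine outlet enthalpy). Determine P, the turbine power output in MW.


Step 1: mdot = PI * dP / 1000 = 48.963 * 2488.4 / 1000 = 121.8395 kg/s
Step 2: P = mdot*(h_in - h_out)/1000 = 121.8395*(2652.1 - 2107.8)/1000 = 66.317 MW
P = 66.317 MW


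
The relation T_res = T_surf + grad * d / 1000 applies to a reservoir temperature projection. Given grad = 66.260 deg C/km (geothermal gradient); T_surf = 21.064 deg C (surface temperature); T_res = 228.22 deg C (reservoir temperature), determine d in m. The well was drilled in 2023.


d = (T_res - T_surf) / grad * 1000
d = (228.22 - 21.064) / 66.260 * 1000
d = 3126.4 m


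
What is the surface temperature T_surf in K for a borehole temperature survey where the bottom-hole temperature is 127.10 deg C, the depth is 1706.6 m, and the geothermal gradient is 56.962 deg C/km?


T_surf = T_d - grad * d / 1000
T_surf = 127.10 - 56.962 * 1706.6 / 1000
T_surf = 29.88865 deg C
Convert to K: 29.88865 + 273.15 = 303.04 K
T_surf = 303.04 K


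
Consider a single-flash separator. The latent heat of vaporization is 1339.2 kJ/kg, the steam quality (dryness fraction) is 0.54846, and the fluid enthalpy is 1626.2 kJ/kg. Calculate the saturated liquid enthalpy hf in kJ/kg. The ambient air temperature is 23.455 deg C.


hf = h - x * hfg
hf = 1626.2 - 0.54846 * 1339.2
hf = 891.70 kJ/kg


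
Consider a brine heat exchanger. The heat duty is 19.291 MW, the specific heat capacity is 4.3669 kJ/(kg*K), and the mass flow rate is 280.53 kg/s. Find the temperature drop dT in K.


dT = Q * 1000 / (mdot * cp)
dT = 19.291 * 1000 / (280.53 * 4.3669)
dT = 15.747 K


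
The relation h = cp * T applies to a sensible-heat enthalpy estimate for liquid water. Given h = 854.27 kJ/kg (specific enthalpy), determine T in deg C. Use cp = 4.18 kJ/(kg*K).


T = h / cp
T = 854.27 / 4.18
T = 204.37 deg C


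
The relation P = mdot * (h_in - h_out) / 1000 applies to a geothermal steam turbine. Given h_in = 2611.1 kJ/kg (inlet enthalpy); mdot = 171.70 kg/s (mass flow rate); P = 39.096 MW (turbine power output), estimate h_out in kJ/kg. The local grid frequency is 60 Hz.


h_out = h_in - P * 1000 / mdot
h_out = 2611.1 - 39.096 * 1000 / 171.70
h_out = 2383.4 kJ/kg
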